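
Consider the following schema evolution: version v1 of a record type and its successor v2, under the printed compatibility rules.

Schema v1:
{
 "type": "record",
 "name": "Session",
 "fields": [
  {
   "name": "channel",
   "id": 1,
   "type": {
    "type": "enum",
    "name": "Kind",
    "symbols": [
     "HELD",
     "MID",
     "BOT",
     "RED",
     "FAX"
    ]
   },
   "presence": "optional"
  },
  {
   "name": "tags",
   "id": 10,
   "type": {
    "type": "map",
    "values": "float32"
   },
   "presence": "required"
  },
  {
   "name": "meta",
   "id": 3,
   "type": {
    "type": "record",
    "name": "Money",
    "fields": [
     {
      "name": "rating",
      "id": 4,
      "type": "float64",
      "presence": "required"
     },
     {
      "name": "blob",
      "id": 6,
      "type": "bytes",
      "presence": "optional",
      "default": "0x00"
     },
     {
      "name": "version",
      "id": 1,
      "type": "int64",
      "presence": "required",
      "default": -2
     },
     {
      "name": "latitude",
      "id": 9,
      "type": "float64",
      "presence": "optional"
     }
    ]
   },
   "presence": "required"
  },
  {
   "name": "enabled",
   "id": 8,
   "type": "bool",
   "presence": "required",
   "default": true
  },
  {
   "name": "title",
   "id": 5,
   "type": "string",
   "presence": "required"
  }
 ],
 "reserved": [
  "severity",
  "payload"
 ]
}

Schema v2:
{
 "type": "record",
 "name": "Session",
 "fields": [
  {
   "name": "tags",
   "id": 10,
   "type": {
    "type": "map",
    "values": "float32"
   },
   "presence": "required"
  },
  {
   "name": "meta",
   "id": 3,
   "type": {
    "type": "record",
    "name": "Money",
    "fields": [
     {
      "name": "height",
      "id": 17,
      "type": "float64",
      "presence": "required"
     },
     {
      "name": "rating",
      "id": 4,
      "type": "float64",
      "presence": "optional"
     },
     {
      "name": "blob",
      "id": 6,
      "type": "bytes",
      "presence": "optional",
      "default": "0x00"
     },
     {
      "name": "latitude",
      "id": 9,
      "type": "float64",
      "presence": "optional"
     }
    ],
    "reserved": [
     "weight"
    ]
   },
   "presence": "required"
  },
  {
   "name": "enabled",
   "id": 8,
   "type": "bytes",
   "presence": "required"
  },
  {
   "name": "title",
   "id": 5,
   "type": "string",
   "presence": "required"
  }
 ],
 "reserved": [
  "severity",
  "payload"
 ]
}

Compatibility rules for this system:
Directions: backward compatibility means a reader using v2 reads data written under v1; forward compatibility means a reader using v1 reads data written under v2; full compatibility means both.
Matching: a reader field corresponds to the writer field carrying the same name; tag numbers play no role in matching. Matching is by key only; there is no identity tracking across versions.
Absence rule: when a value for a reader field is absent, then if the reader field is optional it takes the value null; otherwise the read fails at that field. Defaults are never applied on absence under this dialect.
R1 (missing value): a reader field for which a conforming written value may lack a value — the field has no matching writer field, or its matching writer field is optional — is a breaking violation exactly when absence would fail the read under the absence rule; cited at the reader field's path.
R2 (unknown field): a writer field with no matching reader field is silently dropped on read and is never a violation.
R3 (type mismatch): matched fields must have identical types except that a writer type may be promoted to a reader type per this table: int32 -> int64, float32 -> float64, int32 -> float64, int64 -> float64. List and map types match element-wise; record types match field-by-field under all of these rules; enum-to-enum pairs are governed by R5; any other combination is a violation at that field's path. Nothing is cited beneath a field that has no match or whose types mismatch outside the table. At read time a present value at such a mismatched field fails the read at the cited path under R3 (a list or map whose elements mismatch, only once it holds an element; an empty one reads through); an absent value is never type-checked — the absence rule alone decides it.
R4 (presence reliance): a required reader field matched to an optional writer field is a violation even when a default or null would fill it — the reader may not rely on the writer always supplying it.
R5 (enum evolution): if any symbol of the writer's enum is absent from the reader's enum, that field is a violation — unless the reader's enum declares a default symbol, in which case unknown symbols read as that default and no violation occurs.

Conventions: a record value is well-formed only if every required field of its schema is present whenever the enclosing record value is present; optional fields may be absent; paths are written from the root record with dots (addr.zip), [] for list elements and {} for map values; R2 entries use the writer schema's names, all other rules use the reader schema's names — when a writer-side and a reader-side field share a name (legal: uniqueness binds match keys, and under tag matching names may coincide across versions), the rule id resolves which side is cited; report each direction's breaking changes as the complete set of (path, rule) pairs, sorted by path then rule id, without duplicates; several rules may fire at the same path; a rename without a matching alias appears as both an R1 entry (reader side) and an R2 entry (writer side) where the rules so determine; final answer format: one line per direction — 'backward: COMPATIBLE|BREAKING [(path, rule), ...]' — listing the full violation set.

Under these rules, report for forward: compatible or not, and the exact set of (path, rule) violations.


forward: BREAKING [(enabled, R3), (meta.rating, R1), (meta.rating, R4), (meta.version, R1)]

the writer's type comes first in each Session pair
forward analysis of Session with v1 as reader and v2 as writer:
  channel: no writer match
  tags <- tags (map<string, float32> -> map<string, float32>, writer required)
  meta <- meta (Money -> Money, writer required)
  enabled <- enabled (bytes -> bool, writer required)
  title <- title (string -> string, writer required)
  meta.rating <- meta.rating (float64 -> float64, writer optional)
  meta.blob <- meta.blob (bytes -> bytes, writer optional)
  meta.version: no writer match
  meta.latitude <- meta.latitude (float64 -> float64, writer optional)
  writer meta.height: unknown to reader
  violation R3 at enabled
  violation R1 at meta.rating
  violation R4 at meta.rating
  violation R1 at meta.version
  forward on Session therefore BREAKING (4)
the other Session changes do not affect what is asked:
  removed field channel from record Session -> fires no rule on Session, leaving the asked answer as it is
  added field height to record Money: required float64, tag 17 (in v2 it sits immediately before rating) -> matters only for Session's backward compatibility — outside the asked direction


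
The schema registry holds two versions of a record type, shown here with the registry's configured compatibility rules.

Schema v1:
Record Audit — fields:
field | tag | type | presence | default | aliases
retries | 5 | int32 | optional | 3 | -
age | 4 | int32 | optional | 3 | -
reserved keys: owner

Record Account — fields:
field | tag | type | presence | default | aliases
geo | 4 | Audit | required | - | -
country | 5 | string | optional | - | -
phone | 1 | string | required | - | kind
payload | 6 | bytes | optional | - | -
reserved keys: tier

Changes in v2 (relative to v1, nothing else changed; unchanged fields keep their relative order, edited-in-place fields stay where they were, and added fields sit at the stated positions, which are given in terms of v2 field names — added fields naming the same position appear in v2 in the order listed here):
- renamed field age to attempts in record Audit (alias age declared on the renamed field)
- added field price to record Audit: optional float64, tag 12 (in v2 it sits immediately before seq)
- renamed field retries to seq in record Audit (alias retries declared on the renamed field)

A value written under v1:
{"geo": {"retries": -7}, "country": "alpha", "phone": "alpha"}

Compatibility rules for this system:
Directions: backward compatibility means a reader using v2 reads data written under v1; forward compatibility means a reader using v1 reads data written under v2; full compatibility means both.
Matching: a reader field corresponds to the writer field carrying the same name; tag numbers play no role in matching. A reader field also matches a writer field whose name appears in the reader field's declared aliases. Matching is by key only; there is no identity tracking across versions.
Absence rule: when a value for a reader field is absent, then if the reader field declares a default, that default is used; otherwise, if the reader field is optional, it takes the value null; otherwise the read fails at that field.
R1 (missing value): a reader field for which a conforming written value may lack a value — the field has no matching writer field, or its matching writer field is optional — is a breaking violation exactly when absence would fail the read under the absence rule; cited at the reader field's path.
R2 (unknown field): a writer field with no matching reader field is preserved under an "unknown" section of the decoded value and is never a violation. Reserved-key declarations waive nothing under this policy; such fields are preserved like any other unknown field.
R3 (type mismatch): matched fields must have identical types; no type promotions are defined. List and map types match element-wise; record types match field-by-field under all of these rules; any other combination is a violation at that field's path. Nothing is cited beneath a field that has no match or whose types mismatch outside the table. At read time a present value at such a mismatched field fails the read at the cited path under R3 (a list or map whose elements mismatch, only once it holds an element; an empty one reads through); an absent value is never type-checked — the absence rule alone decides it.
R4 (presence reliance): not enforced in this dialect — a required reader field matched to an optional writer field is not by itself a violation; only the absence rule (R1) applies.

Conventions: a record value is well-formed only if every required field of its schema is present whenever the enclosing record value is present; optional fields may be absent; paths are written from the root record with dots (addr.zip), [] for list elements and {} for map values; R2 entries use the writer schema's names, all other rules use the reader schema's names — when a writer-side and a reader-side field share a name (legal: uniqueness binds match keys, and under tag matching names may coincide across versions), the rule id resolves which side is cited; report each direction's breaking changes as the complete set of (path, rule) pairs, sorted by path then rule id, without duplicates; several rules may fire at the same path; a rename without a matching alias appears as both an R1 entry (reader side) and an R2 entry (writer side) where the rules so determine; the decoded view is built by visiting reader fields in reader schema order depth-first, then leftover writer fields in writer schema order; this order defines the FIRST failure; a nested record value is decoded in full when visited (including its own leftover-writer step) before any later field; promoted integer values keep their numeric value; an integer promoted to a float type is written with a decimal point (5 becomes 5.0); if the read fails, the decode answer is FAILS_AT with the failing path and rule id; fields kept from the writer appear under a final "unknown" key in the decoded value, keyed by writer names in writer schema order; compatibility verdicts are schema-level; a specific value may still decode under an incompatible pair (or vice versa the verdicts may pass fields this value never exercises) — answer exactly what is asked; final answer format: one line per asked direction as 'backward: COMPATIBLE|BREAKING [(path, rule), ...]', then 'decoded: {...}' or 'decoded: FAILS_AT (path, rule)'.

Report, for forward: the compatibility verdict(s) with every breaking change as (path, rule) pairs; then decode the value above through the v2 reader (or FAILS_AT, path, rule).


the writer's type comes first in each Account pair
forward on Account — v1 reading data written by v2:
  geo: Audit -> Audit, writer required; from geo
  country: string -> string, writer optional; from country
  phone: string -> string, writer required; from phone
  payload: bytes -> bytes, writer optional; from payload
  geo.retries: no writer match
  geo.age: no writer match
  geo.price (writer side), unknown to reader
  geo.seq (writer side), unknown to reader
  geo.attempts (writer side), unknown to reader
  nothing fires on Account: forward is COMPATIBLE
decode (reader v2):
  geo.price := null (absent, optional -> null)
  geo.seq := -7 (from writer retries)
  geo.attempts := 3 (absent -> default)
  country := "alpha"
  phone := "alpha"
  payload := null (absent, optional -> null)
  => decoded: {"geo": {"price": null, "seq": -7, "attempts": 3}, "country": "alpha", "phone": "alpha", "payload": null}

forward: COMPATIBLE []; decoded: {"geo": {"price": null, "seq": -7, "attempts": 3}, "country": "alpha", "phone": "alpha", "payload": null}


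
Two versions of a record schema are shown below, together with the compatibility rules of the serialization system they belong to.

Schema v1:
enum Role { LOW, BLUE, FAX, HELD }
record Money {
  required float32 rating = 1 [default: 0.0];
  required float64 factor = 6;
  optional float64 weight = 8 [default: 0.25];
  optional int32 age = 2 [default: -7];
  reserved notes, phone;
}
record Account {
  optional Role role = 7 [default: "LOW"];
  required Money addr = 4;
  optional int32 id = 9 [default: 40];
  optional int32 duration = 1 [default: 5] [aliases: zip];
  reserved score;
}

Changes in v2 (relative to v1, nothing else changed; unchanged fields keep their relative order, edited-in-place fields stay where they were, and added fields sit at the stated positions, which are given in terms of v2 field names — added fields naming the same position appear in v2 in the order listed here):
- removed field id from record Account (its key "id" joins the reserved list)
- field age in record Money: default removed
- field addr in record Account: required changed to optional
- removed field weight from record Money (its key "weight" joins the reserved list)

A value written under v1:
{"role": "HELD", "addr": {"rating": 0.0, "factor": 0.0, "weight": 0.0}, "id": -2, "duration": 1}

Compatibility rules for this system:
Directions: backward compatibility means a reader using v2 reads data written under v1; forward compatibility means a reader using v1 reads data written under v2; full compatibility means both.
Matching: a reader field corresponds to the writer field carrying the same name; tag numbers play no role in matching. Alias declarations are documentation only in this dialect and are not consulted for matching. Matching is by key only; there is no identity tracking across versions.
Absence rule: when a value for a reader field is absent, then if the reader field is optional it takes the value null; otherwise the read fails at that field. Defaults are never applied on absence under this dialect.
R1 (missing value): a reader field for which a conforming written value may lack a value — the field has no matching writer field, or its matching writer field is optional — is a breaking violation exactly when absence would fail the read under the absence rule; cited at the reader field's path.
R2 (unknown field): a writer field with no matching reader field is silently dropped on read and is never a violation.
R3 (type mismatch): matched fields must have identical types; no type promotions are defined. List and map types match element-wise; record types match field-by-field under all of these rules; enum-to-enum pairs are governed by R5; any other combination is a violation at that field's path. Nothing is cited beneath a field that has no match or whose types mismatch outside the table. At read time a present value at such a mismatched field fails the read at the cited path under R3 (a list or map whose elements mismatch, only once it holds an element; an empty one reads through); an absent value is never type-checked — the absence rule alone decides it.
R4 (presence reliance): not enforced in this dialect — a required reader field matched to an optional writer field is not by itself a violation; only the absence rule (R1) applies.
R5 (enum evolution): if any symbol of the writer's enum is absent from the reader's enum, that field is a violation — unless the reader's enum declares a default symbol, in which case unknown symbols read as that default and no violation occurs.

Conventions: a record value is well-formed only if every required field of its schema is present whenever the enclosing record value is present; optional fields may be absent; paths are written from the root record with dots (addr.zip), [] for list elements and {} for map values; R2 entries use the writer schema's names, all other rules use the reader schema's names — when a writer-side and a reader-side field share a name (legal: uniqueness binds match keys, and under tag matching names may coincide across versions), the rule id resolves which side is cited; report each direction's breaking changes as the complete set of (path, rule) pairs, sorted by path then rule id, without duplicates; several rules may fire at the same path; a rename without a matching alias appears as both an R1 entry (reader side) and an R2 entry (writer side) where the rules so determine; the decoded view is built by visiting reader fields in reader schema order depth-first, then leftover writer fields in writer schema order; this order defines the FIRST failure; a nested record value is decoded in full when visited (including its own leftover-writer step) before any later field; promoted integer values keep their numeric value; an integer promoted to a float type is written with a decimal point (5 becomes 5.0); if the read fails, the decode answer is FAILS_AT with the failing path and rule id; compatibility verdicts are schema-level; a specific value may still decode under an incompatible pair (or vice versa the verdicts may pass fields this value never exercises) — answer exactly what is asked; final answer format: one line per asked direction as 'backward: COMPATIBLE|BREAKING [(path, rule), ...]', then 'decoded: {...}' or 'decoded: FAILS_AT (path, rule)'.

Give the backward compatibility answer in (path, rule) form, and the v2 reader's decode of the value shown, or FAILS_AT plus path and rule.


backward: COMPATIBLE []; decoded: {"role": "HELD", "addr": {"rating": 0.0, "factor": 0.0, "age": null}, "duration": 1}

the writer's type comes first in each Account pair
checking backward for Account: reader v2 against writer v1:
  writer optional, Role -> Role: reader role maps from writer role
  writer required, Money -> Money: reader addr maps from writer addr
  writer optional, int32 -> int32: reader duration maps from writer duration
  leftover writer field: id
  writer required, float32 -> float32: reader addr.rating maps from writer addr.rating
  writer required, float64 -> float64: reader addr.factor maps from writer addr.factor
  writer optional, int32 -> int32: reader addr.age maps from writer addr.age
  leftover writer field: addr.weight
  nothing fires on Account: backward is COMPATIBLE
decoding the Account value with the v2 reader:
  role := "HELD"
  addr.rating := 0.0
  addr.factor := 0.0
  addr.age := null (absent, optional -> null)
  writer addr.weight: unknown -> dropped
  duration := 1
  writer id: unknown -> dropped
  => decoded: {"role": "HELD", "addr": {"rating": 0.0, "factor": 0.0, "age": null}, "duration": 1}
remaining Account differences; none change what is asked:
  field age in record Money: default removed -> no rule fires on it in Account's dialect; the asked verdict holds
  field addr in record Account: required changed to optional -> affects forward compatibility only, which is not asked


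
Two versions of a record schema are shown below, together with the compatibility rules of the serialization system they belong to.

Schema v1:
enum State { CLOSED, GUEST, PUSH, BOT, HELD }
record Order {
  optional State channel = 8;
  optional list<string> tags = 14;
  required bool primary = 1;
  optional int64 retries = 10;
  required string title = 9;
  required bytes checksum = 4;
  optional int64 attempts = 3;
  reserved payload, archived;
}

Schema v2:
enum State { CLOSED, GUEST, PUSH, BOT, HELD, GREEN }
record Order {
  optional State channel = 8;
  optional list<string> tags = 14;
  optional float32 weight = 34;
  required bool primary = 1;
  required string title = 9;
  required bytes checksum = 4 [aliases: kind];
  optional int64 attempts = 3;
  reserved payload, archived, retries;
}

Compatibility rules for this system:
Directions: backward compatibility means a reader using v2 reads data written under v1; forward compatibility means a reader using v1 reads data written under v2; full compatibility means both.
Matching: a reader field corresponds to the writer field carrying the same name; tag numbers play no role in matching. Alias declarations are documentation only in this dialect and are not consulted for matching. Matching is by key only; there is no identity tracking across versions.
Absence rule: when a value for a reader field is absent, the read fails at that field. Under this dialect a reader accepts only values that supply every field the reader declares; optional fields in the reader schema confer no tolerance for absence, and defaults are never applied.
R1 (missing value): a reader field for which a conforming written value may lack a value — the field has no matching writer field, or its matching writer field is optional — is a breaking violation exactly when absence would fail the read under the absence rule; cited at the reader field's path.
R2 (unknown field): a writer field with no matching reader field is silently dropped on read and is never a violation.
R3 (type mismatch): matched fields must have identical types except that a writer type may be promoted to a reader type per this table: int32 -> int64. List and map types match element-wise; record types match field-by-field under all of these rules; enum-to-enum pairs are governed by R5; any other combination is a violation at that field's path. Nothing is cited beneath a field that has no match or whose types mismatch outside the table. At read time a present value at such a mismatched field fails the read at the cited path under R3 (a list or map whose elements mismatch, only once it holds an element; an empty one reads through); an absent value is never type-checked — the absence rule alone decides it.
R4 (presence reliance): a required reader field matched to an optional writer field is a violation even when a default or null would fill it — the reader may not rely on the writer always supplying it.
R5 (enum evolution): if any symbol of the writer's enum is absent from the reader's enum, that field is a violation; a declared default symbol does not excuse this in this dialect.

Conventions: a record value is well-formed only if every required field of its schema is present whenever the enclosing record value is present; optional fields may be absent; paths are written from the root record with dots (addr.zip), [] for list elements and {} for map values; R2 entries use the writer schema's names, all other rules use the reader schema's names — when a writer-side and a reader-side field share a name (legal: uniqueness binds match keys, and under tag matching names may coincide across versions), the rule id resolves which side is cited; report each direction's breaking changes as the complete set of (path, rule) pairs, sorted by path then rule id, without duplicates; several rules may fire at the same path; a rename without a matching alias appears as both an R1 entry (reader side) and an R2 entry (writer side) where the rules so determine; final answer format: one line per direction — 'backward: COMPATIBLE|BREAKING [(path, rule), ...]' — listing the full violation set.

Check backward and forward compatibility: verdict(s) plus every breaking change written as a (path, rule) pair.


backward: BREAKING [(attempts, R1), (channel, R1), (tags, R1), (weight, R1)]; forward: BREAKING [(attempts, R1), (channel, R1), (channel, R5), (retries, R1), (tags, R1)]

each type pair in Order: writer, then reader
checking backward for Order: reader v2 against writer v1:
  channel: State -> State, writer optional; from channel
  tags: list<string> -> list<string>, writer optional; from tags
  weight: no writer match
  primary: bool -> bool, writer required; from primary
  title: string -> string, writer required; from title
  checksum: bytes -> bytes, writer required; from checksum
  attempts: int64 -> int64, writer optional; from attempts
  writer retries: unknown to reader
  violation R1 at attempts
  violation R1 at channel
  violation R1 at tags
  violation R1 at weight
  => backward: BREAKING (4)
checking forward for Order: reader v1 against writer v2:
  channel: State -> State, writer optional; from channel
  tags: list<string> -> list<string>, writer optional; from tags
  primary: bool -> bool, writer required; from primary
  retries: no writer match
  title: string -> string, writer required; from title
  checksum: bytes -> bytes, writer required; from checksum
  attempts: int64 -> int64, writer optional; from attempts
  writer weight: unknown to reader
  violation R1 at attempts
  violation R1 at channel
  violation R5 at channel
  violation R1 at retries
  violation R1 at tags
  => forward: BREAKING (5)


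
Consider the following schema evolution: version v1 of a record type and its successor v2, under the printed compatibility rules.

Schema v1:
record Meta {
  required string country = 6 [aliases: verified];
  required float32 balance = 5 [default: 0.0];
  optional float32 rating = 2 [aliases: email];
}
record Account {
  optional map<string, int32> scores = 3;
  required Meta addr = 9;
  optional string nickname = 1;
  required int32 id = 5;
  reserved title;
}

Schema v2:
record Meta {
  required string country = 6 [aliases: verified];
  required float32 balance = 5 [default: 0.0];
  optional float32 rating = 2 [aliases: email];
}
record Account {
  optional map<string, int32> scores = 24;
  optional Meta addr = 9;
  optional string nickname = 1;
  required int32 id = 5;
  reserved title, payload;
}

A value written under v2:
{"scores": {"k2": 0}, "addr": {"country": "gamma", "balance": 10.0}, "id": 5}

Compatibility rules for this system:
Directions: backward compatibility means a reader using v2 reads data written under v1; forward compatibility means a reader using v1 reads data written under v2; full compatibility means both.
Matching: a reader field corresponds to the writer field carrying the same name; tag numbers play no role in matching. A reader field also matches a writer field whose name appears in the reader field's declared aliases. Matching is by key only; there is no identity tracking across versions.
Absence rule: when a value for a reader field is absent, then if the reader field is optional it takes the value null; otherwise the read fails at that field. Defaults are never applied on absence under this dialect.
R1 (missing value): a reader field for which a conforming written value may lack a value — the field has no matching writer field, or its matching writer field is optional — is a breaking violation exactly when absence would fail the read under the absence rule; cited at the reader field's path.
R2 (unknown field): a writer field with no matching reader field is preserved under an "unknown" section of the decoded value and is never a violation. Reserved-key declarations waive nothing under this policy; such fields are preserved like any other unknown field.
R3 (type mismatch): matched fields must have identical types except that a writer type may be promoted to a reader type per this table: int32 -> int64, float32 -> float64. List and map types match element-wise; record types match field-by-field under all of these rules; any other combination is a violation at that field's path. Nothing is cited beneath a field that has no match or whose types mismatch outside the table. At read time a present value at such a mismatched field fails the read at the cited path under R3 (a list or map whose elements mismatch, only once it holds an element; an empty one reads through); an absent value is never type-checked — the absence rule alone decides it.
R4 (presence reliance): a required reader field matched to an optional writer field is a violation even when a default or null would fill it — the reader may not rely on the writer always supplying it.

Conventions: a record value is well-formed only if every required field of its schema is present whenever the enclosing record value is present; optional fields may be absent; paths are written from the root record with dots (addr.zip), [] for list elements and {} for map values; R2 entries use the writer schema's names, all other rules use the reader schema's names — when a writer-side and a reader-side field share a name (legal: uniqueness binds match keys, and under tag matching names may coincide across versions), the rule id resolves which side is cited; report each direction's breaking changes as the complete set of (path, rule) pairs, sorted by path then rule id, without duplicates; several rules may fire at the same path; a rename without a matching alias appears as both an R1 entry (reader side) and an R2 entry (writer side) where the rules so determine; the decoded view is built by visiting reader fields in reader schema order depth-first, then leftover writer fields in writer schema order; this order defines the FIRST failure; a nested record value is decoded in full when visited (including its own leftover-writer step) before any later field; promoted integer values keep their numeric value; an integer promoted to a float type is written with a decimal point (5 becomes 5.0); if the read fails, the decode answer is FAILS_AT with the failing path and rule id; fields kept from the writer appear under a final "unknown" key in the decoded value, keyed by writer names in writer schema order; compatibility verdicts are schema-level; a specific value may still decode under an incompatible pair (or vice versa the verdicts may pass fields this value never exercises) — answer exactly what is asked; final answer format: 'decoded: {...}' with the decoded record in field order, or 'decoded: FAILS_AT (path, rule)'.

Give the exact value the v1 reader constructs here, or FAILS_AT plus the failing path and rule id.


each type pair in Account: writer, then reader
migrating the Account value to v1:
  scores := {"k2": 0}
  addr.country := "gamma"
  addr.balance := 10.0
  addr.rating := null (absent, optional -> null)
  nickname := null (absent, optional -> null)
  id := 5
  => decoded: {"scores": {"k2": 0}, "addr": {"country": "gamma", "balance": 10.0, "rating": null}, "nickname": null, "id": 5}
the rest of the Account diff is inert for this question:
  field addr in record Account: required changed to optional -> shifts the Account verdicts, not this decode
  field scores in record Account: tag 3 changed to 24 -> fires no rule on Account under this dialect and leaves the result unchanged

decoded: {"scores": {"k2": 0}, "addr": {"country": "gamma", "balance": 10.0, "rating": null}, "nickname": null, "id": 5}


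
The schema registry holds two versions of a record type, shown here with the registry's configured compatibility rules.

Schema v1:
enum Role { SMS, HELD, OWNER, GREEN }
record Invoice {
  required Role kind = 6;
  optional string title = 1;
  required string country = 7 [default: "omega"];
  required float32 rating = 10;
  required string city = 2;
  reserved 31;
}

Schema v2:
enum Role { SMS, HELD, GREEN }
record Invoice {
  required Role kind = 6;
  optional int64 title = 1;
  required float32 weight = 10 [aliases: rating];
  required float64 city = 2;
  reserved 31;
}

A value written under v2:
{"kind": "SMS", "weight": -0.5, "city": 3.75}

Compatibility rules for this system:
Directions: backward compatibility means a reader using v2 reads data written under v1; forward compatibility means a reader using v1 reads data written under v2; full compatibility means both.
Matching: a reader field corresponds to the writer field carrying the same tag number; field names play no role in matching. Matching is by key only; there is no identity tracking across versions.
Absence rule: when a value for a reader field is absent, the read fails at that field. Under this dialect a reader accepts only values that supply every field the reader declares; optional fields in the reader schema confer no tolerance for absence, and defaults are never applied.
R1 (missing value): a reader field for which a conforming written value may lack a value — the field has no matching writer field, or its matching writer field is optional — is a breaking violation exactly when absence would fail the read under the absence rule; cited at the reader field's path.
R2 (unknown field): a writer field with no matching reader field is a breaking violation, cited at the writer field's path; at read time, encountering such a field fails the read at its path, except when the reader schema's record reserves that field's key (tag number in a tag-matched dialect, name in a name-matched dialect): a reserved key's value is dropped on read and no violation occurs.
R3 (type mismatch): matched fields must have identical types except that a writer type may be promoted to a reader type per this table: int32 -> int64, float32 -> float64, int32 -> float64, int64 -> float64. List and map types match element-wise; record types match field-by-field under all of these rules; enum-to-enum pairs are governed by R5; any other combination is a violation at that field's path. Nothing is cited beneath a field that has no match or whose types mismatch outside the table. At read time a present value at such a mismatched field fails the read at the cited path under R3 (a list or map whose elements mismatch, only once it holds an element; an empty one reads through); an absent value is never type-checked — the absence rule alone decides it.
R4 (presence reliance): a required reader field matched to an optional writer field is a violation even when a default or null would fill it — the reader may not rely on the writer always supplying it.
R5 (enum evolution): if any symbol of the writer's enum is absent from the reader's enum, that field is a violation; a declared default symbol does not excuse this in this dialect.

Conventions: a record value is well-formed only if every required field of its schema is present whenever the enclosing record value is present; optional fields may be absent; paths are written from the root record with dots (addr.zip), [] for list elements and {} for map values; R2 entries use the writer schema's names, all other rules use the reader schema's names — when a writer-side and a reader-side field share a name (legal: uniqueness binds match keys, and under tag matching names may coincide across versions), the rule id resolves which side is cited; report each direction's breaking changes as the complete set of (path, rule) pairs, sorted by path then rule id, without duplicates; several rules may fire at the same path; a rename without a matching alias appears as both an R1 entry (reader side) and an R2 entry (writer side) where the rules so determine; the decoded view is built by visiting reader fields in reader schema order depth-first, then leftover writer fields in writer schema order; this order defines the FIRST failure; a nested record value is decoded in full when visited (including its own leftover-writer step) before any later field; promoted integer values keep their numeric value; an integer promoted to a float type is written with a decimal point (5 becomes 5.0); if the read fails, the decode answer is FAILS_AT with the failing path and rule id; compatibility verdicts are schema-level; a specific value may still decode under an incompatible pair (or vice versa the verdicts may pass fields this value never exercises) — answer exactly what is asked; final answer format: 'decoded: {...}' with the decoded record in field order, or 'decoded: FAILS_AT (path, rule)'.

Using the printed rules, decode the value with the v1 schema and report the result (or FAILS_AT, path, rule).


each type pair in Invoice: writer, then reader
decode walk for Invoice under reader schema v1:
  kind := "SMS"
  read fails at title under R1 (no fill)
  => FAILS_AT (title, R1)
ruling out the remaining Invoice differences:
  removed field country from record Invoice -> a verdict-level change on Invoice — the shown value reads the same
  enum Role (field kind in record Invoice): symbol OWNER removed -> a verdict-level change on Invoice — the shown value reads the same
  renamed field rating to weight in record Invoice (alias rating declared on the renamed field) -> fires no rule on Invoice under this dialect and leaves the result unchanged
  field city in record Invoice: type string changed to float64 -> a verdict-level change on Invoice — the shown value reads the same

decoded: FAILS_AT (title, R1)


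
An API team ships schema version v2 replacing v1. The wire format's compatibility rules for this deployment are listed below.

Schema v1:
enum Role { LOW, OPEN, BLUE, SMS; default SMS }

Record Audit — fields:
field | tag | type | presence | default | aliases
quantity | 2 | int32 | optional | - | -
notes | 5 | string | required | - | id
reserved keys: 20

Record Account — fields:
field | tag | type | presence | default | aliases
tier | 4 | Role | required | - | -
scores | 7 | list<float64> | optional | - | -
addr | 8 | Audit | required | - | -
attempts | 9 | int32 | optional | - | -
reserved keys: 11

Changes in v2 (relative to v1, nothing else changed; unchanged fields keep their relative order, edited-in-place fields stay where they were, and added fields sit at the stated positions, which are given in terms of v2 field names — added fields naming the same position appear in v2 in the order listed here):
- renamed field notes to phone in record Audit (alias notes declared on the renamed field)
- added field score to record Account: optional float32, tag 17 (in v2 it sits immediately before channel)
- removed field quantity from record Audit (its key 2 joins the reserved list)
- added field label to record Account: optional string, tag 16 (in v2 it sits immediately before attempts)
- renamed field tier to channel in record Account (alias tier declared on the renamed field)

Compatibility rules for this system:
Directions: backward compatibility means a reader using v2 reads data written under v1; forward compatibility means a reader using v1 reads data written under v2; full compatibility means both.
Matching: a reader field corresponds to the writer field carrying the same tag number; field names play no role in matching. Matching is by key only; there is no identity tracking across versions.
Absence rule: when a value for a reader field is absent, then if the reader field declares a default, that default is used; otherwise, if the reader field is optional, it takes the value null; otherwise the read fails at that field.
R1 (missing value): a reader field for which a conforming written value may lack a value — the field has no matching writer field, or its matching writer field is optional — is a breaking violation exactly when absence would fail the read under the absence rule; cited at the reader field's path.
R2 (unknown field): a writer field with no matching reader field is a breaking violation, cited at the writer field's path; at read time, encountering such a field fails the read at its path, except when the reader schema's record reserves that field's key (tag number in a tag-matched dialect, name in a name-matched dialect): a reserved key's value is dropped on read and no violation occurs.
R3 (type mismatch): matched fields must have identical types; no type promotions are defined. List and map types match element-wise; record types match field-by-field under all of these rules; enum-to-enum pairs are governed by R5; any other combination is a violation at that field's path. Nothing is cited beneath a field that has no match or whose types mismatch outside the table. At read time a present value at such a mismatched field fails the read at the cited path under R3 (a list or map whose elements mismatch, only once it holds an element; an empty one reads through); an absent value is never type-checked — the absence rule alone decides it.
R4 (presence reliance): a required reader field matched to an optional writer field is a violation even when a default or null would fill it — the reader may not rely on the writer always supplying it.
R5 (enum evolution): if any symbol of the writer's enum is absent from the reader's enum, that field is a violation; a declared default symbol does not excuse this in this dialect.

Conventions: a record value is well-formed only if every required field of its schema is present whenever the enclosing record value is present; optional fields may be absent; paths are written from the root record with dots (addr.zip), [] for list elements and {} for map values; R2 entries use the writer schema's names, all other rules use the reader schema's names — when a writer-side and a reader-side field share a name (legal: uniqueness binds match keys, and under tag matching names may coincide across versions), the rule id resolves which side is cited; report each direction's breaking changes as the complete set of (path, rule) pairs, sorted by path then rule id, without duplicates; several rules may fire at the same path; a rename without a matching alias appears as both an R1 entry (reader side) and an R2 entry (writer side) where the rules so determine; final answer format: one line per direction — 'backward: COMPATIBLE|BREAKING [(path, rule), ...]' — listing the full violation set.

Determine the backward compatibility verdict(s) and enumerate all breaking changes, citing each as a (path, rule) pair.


arrows below run writer -> reader for Account
backward on Account — v2 reading data written by v1:
  score has no writer counterpart
  channel: Role -> Role, writer required; from tier
  scores: list<float64> -> list<float64>, writer optional; from scores
  addr: Audit -> Audit, writer required; from addr
  label has no writer counterpart
  attempts: int32 -> int32, writer optional; from attempts
  addr.phone: string -> string, writer required; from addr.notes
  addr.quantity (writer side), unknown to reader
  => backward: COMPATIBLE
remaining Account differences; none change what is asked:
  renamed field notes to phone in record Audit (alias notes declared on the renamed field) -> triggers nothing under Account's printed rules — same verdict
  added field label to record Account: optional string, tag 16 (in v2 it sits immediately before attempts) -> matters only for Account's forward compatibility — outside the asked direction
  removed field quantity from record Audit (its key 2 joins the reserved list) -> triggers nothing under Account's printed rules — same verdict
  added field score to record Account: optional float32, tag 17 (in v2 it sits immediately before channel) -> matters only for Account's forward compatibility — outside the asked direction
  renamed field tier to channel in record Account (alias tier declared on the renamed field) -> triggers nothing under Account's printed rules — same verdict

backward: COMPATIBLE []
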